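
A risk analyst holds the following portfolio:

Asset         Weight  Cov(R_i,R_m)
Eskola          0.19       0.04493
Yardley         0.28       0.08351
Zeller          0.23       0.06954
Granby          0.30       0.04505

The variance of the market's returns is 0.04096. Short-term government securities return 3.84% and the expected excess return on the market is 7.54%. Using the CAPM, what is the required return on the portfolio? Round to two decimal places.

β_Eskola = 0.04493 / 0.04096 = 1.0969
β_Yardley = 0.08351 / 0.04096 = 2.0388
β_Zeller = 0.06954 / 0.04096 = 1.6978
β_Granby = 0.04505 / 0.04096 = 1.0999
β_P = Σ w_i β_i = 0.19×1.0969 + 0.28×2.0388 + 0.23×1.6978 + 0.30×1.0999 = 1.4997
E(R_P) = R_f + β_P × MRP = 3.84% + 1.4997 × 7.54% = 15.15%

15.15%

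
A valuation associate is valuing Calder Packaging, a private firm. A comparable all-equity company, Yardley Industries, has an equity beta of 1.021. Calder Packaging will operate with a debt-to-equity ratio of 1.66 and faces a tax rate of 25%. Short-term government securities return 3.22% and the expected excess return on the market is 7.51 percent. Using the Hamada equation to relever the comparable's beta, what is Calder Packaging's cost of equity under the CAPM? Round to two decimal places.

20.43%

β_L = β_U × [1 + (1 − t)(D/E)] = 1.021 × [1 + (1 − 0.25) × 1.66]
    = 1.021 × [1 + 0.75 × 1.66] = 1.021 × 2.2450 = 2.2921
E(R) = R_f + β_L × MRP = 3.22% + 2.2921 × 7.51% = 20.43%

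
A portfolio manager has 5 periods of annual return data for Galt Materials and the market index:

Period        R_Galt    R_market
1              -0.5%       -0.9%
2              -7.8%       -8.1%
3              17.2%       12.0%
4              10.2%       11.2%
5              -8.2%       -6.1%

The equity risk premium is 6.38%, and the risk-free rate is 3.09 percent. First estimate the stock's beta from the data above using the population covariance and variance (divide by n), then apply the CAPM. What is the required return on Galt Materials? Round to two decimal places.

Mean R_i = (-0.5 − 7.8 + 17.2 + 10.2 − 8.2) / 5 = 2.1800%
Mean R_m = (-0.9 − 8.1 + 12.0 + 11.2 − 6.1) / 5 = 1.6200%
Σ(R_i − R̄_i)(R_m − R̄_m) = 416.6320  ⇒  Cov = 416.6320 / 5 = 83.3264
Σ(R_m − R̄_m)² = 359.9480  ⇒  Var(R_m) = 359.9480 / 5 = 71.9896
β = Cov / Var(R_m) = 83.3264 / 71.9896 = 1.1575
E(R) = R_f + β × MRP = 3.09% + 1.1575 × 6.38% = 10.47%

10.47%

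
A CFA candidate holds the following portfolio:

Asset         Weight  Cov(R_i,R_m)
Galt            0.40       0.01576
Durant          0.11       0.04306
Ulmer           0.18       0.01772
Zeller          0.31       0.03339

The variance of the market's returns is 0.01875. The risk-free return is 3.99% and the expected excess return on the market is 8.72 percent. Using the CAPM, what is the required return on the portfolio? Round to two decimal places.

β_Galt = 0.01576 / 0.01875 = 0.8405
β_Durant = 0.04306 / 0.01875 = 2.2965
β_Ulmer = 0.01772 / 0.01875 = 0.9451
β_Zeller = 0.03339 / 0.01875 = 1.7808
β_P = Σ w_i β_i = 0.40×0.8405 + 0.11×2.2965 + 0.18×0.9451 + 0.31×1.7808 = 1.3110
E(R_P) = R_f + β_P × MRP = 3.99% + 1.3110 × 8.72% = 15.42%

15.42%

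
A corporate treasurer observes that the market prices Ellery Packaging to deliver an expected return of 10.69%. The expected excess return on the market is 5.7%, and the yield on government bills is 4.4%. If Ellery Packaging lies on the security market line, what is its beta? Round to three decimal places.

β = (E(R) − R_f) / MRP = (10.69% − 4.4%) / 5.7% = 6.29% / 5.7% = 1.104

1.104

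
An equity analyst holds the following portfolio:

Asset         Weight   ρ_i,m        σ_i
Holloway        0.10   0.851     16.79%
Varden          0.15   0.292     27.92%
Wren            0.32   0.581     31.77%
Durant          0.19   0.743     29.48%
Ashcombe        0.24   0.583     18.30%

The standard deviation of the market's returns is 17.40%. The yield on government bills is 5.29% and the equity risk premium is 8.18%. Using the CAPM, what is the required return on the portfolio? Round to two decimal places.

12.47%

β_Holloway = 0.851 × 16.79% / 17.40% = 0.8212
β_Varden = 0.292 × 27.92% / 17.40% = 0.4685
β_Wren = 0.581 × 31.77% / 17.40% = 1.0608
β_Durant = 0.743 × 29.48% / 17.40% = 1.2588
β_Ashcombe = 0.583 × 18.30% / 17.40% = 0.6132
β_P = Σ w_i β_i = 0.10×0.8212 + 0.15×0.4685 + 0.32×1.0608 + 0.19×1.2588 + 0.24×0.6132 = 0.8782
E(R_P) = R_f + β_P × MRP = 5.29% + 0.8782 × 8.18% = 12.47%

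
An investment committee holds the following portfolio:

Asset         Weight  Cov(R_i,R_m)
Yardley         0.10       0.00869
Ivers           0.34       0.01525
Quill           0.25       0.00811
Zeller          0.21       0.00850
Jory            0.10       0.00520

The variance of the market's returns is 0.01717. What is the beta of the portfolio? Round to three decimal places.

0.605

β_Yardley = 0.00869 / 0.01717 = 0.5061
β_Ivers = 0.01525 / 0.01717 = 0.8882
β_Quill = 0.00811 / 0.01717 = 0.4723
β_Zeller = 0.00850 / 0.01717 = 0.4950
β_Jory = 0.00520 / 0.01717 = 0.3029
β_P = Σ w_i β_i = 0.10×0.5061 + 0.34×0.8882 + 0.25×0.4723 + 0.21×0.4950 + 0.10×0.3029 = 0.6049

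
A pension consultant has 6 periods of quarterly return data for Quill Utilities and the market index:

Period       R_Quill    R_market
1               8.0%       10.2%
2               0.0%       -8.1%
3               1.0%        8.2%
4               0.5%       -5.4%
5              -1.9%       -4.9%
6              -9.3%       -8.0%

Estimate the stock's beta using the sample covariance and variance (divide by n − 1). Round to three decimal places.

Mean R_i = (8.0 + 0.0 + 1.0 + 0.5 − 1.9 − 9.3) / 6 = -0.2833%
Mean R_m = (10.2 − 8.1 + 8.2 − 5.4 − 4.9 − 8.0) / 6 = -1.3333%
Σ(R_i − R̄_i)(R_m − R̄_m) = 168.5433  ⇒  Cov = 168.5433 / 5 = 33.7087
Σ(R_m − R̄_m)² = 343.3933  ⇒  Var(R_m) = 343.3933 / 5 = 68.6787
β = Cov / Var(R_m) = 33.7087 / 68.6787 = 0.4908

0.491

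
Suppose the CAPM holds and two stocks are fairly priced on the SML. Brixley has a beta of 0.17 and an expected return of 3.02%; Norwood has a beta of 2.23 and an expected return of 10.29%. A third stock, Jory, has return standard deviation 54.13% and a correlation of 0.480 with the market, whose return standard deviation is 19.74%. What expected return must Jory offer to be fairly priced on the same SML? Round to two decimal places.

MRP = (10.29% − 3.02%) / (2.23 − 0.17) = 3.5291%
R_f = 3.02% − 0.17 × 3.5291% = 2.4201%
β_Jory = ρ·σ_i/σ_m = 0.480 × 54.13 / 19.74 = 1.3162
E(R_Jory) = R_f + β × MRP = 2.4201% + 1.3162 × 3.5291% = 7.07%

7.07%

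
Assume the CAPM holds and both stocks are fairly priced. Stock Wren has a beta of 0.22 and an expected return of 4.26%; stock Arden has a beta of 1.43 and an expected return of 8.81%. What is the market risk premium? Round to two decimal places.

Both satisfy E(R) = R_f + β·MRP, so the slope of the SML is
MRP = (8.81% − 4.26%) / (1.43 − 0.22) = 4.55% / 1.21 = 3.7603%

3.76%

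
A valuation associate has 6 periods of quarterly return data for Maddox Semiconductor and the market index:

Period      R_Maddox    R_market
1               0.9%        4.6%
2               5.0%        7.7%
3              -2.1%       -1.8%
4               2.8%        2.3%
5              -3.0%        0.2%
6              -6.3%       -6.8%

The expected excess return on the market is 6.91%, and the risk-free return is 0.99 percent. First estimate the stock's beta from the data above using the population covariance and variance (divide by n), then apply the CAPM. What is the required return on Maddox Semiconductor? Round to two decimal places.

Mean R_i = (0.9 + 5.0 − 2.1 + 2.8 − 3.0 − 6.3) / 6 = -0.4500%
Mean R_m = (4.6 + 7.7 − 1.8 + 2.3 + 0.2 − 6.8) / 6 = 1.0333%
Σ(R_i − R̄_i)(R_m − R̄_m) = 97.8900  ⇒  Cov = 97.8900 / 6 = 16.3150
Σ(R_m − R̄_m)² = 128.8533  ⇒  Var(R_m) = 128.8533 / 6 = 21.4756
β = Cov / Var(R_m) = 16.3150 / 21.4756 = 0.7597
E(R) = R_f + β × MRP = 0.99% + 0.7597 × 6.91% = 6.24%

6.24%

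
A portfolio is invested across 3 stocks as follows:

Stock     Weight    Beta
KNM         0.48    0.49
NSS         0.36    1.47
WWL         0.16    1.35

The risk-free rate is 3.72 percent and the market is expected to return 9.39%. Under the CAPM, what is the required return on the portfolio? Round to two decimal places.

β_P = Σ w_i β_i = 0.48×0.49 + 0.36×1.47 + 0.16×1.35 = 0.9804
MRP = 9.39% − 3.72% = 5.67%
E(R_P) = R_f + β_P × MRP = 3.72% + 0.9804 × 5.67% = 9.28%

9.28%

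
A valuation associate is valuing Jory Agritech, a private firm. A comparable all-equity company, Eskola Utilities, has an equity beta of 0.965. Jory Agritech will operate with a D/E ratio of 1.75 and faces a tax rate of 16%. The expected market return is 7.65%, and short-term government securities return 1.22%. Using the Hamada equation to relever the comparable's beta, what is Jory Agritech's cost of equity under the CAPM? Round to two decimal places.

β_L = β_U × [1 + (1 − t)(D/E)] = 0.965 × [1 + (1 − 0.16) × 1.75]
    = 0.965 × [1 + 0.84 × 1.75] = 0.965 × 2.4700 = 2.3836
MRP = 7.65% − 1.22% = 6.43%
E(R) = R_f + β_L × MRP = 1.22% + 2.3836 × 6.43% = 16.55%

16.55%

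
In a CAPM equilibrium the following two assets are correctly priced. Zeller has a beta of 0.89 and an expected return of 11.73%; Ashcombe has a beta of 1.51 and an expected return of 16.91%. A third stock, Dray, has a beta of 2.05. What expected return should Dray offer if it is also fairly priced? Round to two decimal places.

21.42%

MRP (SML slope) = (16.91% − 11.73%) / (1.51 − 0.89) = 5.18% / 0.62 = 8.3548%
R_f (intercept) = 11.73% − 0.89 × 8.3548% = 4.2942%
E(R_Dray) = R_f + β × MRP = 4.2942% + 2.05 × 8.3548% = 21.42%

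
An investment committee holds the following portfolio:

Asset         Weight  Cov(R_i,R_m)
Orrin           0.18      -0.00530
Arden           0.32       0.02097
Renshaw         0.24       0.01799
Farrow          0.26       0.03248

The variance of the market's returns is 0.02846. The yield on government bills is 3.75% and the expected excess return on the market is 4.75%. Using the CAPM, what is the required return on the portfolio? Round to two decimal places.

6.84%

β_Orrin = -0.00530 / 0.02846 = -0.1862
β_Arden = 0.02097 / 0.02846 = 0.7368
β_Renshaw = 0.01799 / 0.02846 = 0.6321
β_Farrow = 0.03248 / 0.02846 = 1.1413
β_P = Σ w_i β_i = 0.18×-0.1862 + 0.32×0.7368 + 0.24×0.6321 + 0.26×1.1413 = 0.6507
E(R_P) = R_f + β_P × MRP = 3.75% + 0.6507 × 4.75% = 6.84%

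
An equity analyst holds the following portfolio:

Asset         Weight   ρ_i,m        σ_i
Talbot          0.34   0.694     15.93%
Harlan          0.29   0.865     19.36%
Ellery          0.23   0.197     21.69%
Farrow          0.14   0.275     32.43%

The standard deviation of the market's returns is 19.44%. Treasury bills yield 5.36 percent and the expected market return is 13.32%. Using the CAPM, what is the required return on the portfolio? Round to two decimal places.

9.80%

β_Talbot = 0.694 × 15.93% / 19.44% = 0.5687
β_Harlan = 0.865 × 19.36% / 19.44% = 0.8614
β_Ellery = 0.197 × 21.69% / 19.44% = 0.2198
β_Farrow = 0.275 × 32.43% / 19.44% = 0.4588
β_P = Σ w_i β_i = 0.34×0.5687 + 0.29×0.8614 + 0.23×0.2198 + 0.14×0.4588 = 0.5580
MRP = 13.32% − 5.36% = 7.96%
E(R_P) = R_f + β_P × MRP = 5.36% + 0.5580 × 7.96% = 9.80%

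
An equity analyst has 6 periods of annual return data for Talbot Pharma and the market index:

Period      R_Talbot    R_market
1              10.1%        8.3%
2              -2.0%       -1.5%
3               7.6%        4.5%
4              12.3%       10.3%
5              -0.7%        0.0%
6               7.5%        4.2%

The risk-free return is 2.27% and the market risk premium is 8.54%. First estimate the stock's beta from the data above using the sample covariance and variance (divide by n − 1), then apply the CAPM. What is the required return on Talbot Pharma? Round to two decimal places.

Mean R_i = (10.1 − 2.0 + 7.6 + 12.3 − 0.7 + 7.5) / 6 = 5.8000%
Mean R_m = (8.3 − 1.5 + 4.5 + 10.3 + 0.0 + 4.2) / 6 = 4.3000%
Σ(R_i − R̄_i)(R_m − R̄_m) = 129.5800  ⇒  Cov = 129.5800 / 5 = 25.9160
Σ(R_m − R̄_m)² = 104.1800  ⇒  Var(R_m) = 104.1800 / 5 = 20.8360
β = Cov / Var(R_m) = 25.9160 / 20.8360 = 1.2438
E(R) = R_f + β × MRP = 2.27% + 1.2438 × 8.54% = 12.89%

12.89%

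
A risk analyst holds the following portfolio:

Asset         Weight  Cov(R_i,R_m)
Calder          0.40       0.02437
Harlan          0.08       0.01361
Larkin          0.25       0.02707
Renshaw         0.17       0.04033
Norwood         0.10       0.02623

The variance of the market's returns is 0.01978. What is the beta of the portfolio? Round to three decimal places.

1.369

β_Calder = 0.02437 / 0.01978 = 1.2321
β_Harlan = 0.01361 / 0.01978 = 0.6881
β_Larkin = 0.02707 / 0.01978 = 1.3686
β_Renshaw = 0.04033 / 0.01978 = 2.0389
β_Norwood = 0.02623 / 0.01978 = 1.3261
β_P = Σ w_i β_i = 0.40×1.2321 + 0.08×0.6881 + 0.25×1.3686 + 0.17×2.0389 + 0.10×1.3261 = 1.3693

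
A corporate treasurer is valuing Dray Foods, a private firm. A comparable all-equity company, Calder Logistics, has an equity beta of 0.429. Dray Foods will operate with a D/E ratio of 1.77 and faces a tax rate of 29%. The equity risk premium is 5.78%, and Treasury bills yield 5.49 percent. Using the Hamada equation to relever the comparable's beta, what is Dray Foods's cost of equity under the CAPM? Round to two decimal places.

11.09%

β_L = β_U × [1 + (1 − t)(D/E)] = 0.429 × [1 + (1 − 0.29) × 1.77]
    = 0.429 × [1 + 0.71 × 1.77] = 0.429 × 2.2567 = 0.9681
E(R) = R_f + β_L × MRP = 5.49% + 0.9681 × 5.78% = 11.09%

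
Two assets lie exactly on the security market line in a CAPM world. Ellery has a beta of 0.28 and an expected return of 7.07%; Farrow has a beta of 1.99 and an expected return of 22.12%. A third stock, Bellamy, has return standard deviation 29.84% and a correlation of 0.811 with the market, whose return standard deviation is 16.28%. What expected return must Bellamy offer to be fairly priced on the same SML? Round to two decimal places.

17.69%

MRP = (22.12% − 7.07%) / (1.99 − 0.28) = 8.8012%
R_f = 7.07% − 0.28 × 8.8012% = 4.6057%
β_Bellamy = ρ·σ_i/σ_m = 0.811 × 29.84 / 16.28 = 1.4865
E(R_Bellamy) = R_f + β × MRP = 4.6057% + 1.4865 × 8.8012% = 17.69%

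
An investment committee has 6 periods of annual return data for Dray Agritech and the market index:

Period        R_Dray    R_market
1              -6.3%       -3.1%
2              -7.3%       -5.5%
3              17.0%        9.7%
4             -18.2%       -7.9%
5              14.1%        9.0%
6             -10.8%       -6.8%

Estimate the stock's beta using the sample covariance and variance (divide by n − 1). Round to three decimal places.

1.749

Mean R_i = (-6.3 − 7.3 + 17.0 − 18.2 + 14.1 − 10.8) / 6 = -1.9167%
Mean R_m = (-3.1 − 5.5 + 9.7 − 7.9 + 9.0 − 6.8) / 6 = -0.7667%
Σ(R_i − R̄_i)(R_m − R̄_m) = 559.8833  ⇒  Cov = 559.8833 / 5 = 111.9767
Σ(R_m − R̄_m)² = 320.0733  ⇒  Var(R_m) = 320.0733 / 5 = 64.0147
β = Cov / Var(R_m) = 111.9767 / 64.0147 = 1.7492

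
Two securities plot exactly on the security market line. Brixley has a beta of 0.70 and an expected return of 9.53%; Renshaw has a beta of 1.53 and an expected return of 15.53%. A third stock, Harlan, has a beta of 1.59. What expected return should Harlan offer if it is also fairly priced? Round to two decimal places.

MRP (SML slope) = (15.53% − 9.53%) / (1.53 − 0.70) = 6.00% / 0.83 = 7.2289%
R_f (intercept) = 9.53% − 0.70 × 7.2289% = 4.4698%
E(R_Harlan) = R_f + β × MRP = 4.4698% + 1.59 × 7.2289% = 15.96%

15.96%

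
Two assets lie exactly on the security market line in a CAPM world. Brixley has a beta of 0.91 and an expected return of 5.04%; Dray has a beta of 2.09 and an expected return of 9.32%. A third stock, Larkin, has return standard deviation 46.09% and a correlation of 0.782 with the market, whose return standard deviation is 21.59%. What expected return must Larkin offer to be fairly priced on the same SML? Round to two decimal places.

7.79%

MRP = (9.32% − 5.04%) / (2.09 − 0.91) = 3.6271%
R_f = 5.04% − 0.91 × 3.6271% = 1.7393%
β_Larkin = ρ·σ_i/σ_m = 0.782 × 46.09 / 21.59 = 1.6694
E(R_Larkin) = R_f + β × MRP = 1.7393% + 1.6694 × 3.6271% = 7.79%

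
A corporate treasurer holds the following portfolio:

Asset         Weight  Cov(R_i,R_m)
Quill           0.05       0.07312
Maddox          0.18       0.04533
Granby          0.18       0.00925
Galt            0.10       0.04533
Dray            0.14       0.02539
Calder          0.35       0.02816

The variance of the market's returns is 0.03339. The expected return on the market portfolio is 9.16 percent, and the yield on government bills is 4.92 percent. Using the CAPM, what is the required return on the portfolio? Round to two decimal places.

8.91%

β_Quill = 0.07312 / 0.03339 = 2.1899
β_Maddox = 0.04533 / 0.03339 = 1.3576
β_Granby = 0.00925 / 0.03339 = 0.2770
β_Galt = 0.04533 / 0.03339 = 1.3576
β_Dray = 0.02539 / 0.03339 = 0.7604
β_Calder = 0.02816 / 0.03339 = 0.8434
β_P = Σ w_i β_i = 0.05×2.1899 + 0.18×1.3576 + 0.18×0.2770 + 0.10×1.3576 + 0.14×0.7604 + 0.35×0.8434 = 0.9411
MRP = 9.16% − 4.92% = 4.24%
E(R_P) = R_f + β_P × MRP = 4.92% + 0.9411 × 4.24% = 8.91%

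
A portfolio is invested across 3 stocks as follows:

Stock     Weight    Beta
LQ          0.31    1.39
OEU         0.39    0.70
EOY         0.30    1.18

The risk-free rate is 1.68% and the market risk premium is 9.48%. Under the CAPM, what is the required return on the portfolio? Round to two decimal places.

β_P = Σ w_i β_i = 0.31×1.39 + 0.39×0.70 + 0.30×1.18 = 1.0579
E(R_P) = R_f + β_P × MRP = 1.68% + 1.0579 × 9.48% = 11.71%

11.71%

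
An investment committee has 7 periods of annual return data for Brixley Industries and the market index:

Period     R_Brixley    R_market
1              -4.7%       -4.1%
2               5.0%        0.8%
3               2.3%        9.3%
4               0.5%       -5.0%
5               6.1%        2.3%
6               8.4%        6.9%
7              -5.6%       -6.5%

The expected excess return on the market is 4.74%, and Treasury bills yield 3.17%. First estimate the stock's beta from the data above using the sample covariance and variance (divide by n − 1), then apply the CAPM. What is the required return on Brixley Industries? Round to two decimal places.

Mean R_i = (-4.7 + 5.0 + 2.3 + 0.5 + 6.1 + 8.4 − 5.6) / 7 = 1.7143%
Mean R_m = (-4.1 + 0.8 + 9.3 − 5.0 + 2.3 + 6.9 − 6.5) / 7 = 0.5286%
Σ(R_i − R̄_i)(R_m − R̄_m) = 144.2071  ⇒  Cov = 144.2071 / 6 = 24.0345
Σ(R_m − R̄_m)² = 222.1343  ⇒  Var(R_m) = 222.1343 / 6 = 37.0224
β = Cov / Var(R_m) = 24.0345 / 37.0224 = 0.6492
E(R) = R_f + β × MRP = 3.17% + 0.6492 × 4.74% = 6.25%

6.25%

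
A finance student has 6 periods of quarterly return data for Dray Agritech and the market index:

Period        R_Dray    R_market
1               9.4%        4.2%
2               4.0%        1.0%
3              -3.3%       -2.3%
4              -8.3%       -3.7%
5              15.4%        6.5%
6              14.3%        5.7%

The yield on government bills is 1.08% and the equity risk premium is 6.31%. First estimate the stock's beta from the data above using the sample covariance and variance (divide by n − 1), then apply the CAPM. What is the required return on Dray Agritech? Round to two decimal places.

15.24%

Mean R_i = (9.4 + 4.0 − 3.3 − 8.3 + 15.4 + 14.3) / 6 = 5.2500%
Mean R_m = (4.2 + 1.0 − 2.3 − 3.7 + 6.5 + 5.7) / 6 = 1.9000%
Σ(R_i − R̄_i)(R_m − R̄_m) = 203.5400  ⇒  Cov = 203.5400 / 5 = 40.7080
Σ(R_m − R̄_m)² = 90.7000  ⇒  Var(R_m) = 90.7000 / 5 = 18.1400
β = Cov / Var(R_m) = 40.7080 / 18.1400 = 2.2441
E(R) = R_f + β × MRP = 1.08% + 2.2441 × 6.31% = 15.24%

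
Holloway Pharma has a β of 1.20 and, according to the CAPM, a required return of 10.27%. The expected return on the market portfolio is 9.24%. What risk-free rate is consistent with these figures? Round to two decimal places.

E(R) = R_f + β(E(R_m) − R_f) = R_f(1 − β) + β·E(R_m)
10.27% = R_f × (1 − 1.20) + 1.20 × 9.24%
10.27% = R_f × -0.20 + 11.0880%
R_f = (10.27% − 11.0880%) / -0.20 = 4.09%

4.09%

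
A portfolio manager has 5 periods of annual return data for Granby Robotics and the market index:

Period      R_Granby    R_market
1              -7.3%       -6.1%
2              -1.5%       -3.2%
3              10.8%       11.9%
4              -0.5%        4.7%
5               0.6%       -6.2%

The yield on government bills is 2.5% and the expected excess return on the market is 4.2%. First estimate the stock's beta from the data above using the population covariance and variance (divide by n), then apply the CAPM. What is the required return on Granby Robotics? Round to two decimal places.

5.39%

Mean R_i = (-7.3 − 1.5 + 10.8 − 0.5 + 0.6) / 5 = 0.4200%
Mean R_m = (-6.1 − 3.2 + 11.9 + 4.7 − 6.2) / 5 = 0.2200%
Σ(R_i − R̄_i)(R_m − R̄_m) = 171.3180  ⇒  Cov = 171.3180 / 5 = 34.2636
Σ(R_m − R̄_m)² = 249.3480  ⇒  Var(R_m) = 249.3480 / 5 = 49.8696
β = Cov / Var(R_m) = 34.2636 / 49.8696 = 0.6871
E(R) = R_f + β × MRP = 2.5% + 0.6871 × 4.2% = 5.39%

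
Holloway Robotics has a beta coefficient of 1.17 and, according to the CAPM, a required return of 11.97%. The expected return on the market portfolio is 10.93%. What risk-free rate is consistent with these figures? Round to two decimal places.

E(R) = R_f + β(E(R_m) − R_f) = R_f(1 − β) + β·E(R_m)
11.97% = R_f × (1 − 1.17) + 1.17 × 10.93%
11.97% = R_f × -0.17 + 12.7881%
R_f = (11.97% − 12.7881%) / -0.17 = 4.81%

4.81%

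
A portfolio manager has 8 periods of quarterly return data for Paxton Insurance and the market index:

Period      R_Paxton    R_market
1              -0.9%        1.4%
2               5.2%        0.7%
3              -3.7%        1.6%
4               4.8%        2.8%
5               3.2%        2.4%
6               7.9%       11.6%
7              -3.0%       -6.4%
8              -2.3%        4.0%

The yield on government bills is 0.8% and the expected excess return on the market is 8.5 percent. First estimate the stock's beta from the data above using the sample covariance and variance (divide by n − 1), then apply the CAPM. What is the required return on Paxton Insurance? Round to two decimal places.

Mean R_i = (-0.9 + 5.2 − 3.7 + 4.8 + 3.2 + 7.9 − 3.0 − 2.3) / 8 = 1.4000%
Mean R_m = (1.4 + 0.7 + 1.6 + 2.8 + 2.4 + 11.6 − 6.4 + 4.0) / 8 = 2.2625%
Σ(R_i − R̄_i)(R_m − R̄_m) = 93.8800  ⇒  Cov = 93.8800 / 7 = 13.4114
Σ(R_m − R̄_m)² = 169.1788  ⇒  Var(R_m) = 169.1788 / 7 = 24.1684
β = Cov / Var(R_m) = 13.4114 / 24.1684 = 0.5549
E(R) = R_f + β × MRP = 0.8% + 0.5549 × 8.5% = 5.52%

5.52%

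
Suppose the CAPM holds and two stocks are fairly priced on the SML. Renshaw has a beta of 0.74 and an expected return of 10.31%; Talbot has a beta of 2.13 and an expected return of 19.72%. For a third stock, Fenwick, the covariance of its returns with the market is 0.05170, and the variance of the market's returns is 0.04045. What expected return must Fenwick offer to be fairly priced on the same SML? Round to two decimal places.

13.95%

MRP = (19.72% − 10.31%) / (2.13 − 0.74) = 6.7698%
R_f = 10.31% − 0.74 × 6.7698% = 5.3003%
β_Fenwick = Cov / Var(R_m) = 0.05170 / 0.04045 = 1.2781
E(R_Fenwick) = R_f + β × MRP = 5.3003% + 1.2781 × 6.7698% = 13.95%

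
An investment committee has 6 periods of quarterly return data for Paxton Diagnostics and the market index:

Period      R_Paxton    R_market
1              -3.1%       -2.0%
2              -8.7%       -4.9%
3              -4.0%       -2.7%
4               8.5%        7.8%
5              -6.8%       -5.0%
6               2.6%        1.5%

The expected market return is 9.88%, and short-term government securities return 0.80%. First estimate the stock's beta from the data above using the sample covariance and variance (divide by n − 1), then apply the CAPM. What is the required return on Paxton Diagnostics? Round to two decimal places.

Mean R_i = (-3.1 − 8.7 − 4.0 + 8.5 − 6.8 + 2.6) / 6 = -1.9167%
Mean R_m = (-2.0 − 4.9 − 2.7 + 7.8 − 5.0 + 1.5) / 6 = -0.8833%
Σ(R_i − R̄_i)(R_m − R̄_m) = 153.6717  ⇒  Cov = 153.6717 / 5 = 30.7343
Σ(R_m − R̄_m)² = 118.7083  ⇒  Var(R_m) = 118.7083 / 5 = 23.7417
β = Cov / Var(R_m) = 30.7343 / 23.7417 = 1.2945
MRP = 9.88% − 0.80% = 9.08%
E(R) = R_f + β × MRP = 0.80% + 1.2945 × 9.08% = 12.55%

12.55%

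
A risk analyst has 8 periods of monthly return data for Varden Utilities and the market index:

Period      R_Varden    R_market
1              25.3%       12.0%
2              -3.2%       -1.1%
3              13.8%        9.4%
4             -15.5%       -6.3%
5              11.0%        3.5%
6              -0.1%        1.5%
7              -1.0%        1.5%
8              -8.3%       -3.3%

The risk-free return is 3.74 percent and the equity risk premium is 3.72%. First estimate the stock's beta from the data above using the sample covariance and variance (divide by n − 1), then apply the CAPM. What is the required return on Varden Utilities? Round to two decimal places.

Mean R_i = (25.3 − 3.2 + 13.8 − 15.5 + 11.0 − 0.1 − 1.0 − 8.3) / 8 = 2.7500%
Mean R_m = (12.0 − 1.1 + 9.4 − 6.3 + 3.5 + 1.5 + 1.5 − 3.3) / 8 = 2.1500%
Σ(R_i − R̄_i)(R_m − R̄_m) = 551.4300  ⇒  Cov = 551.4300 / 7 = 78.7757
Σ(R_m − R̄_m)² = 263.9200  ⇒  Var(R_m) = 263.9200 / 7 = 37.7029
β = Cov / Var(R_m) = 78.7757 / 37.7029 = 2.0894
E(R) = R_f + β × MRP = 3.74% + 2.0894 × 3.72% = 11.51%

11.51%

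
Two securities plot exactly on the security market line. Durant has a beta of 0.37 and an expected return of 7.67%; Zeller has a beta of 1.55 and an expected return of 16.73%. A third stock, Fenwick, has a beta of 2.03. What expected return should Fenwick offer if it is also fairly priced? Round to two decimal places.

20.42%

MRP (SML slope) = (16.73% − 7.67%) / (1.55 − 0.37) = 9.06% / 1.18 = 7.6780%
R_f (intercept) = 7.67% − 0.37 × 7.6780% = 4.8291%
E(R_Fenwick) = R_f + β × MRP = 4.8291% + 2.03 × 7.6780% = 20.42%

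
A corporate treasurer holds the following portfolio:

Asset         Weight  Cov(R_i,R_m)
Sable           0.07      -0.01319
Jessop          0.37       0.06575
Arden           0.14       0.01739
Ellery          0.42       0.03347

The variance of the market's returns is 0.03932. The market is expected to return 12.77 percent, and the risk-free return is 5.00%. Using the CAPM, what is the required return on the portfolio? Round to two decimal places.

12.88%

β_Sable = -0.01319 / 0.03932 = -0.3355
β_Jessop = 0.06575 / 0.03932 = 1.6722
β_Arden = 0.01739 / 0.03932 = 0.4423
β_Ellery = 0.03347 / 0.03932 = 0.8512
β_P = Σ w_i β_i = 0.07×-0.3355 + 0.37×1.6722 + 0.14×0.4423 + 0.42×0.8512 = 1.0147
MRP = 12.77% − 5.00% = 7.77%
E(R_P) = R_f + β_P × MRP = 5.00% + 1.0147 × 7.77% = 12.88%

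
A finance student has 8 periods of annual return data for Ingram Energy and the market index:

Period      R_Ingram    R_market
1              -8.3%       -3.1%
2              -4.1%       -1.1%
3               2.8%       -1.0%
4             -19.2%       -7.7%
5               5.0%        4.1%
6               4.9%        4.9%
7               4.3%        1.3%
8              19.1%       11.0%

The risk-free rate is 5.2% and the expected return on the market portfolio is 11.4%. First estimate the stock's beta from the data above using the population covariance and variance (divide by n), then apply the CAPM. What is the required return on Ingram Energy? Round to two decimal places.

17.03%

Mean R_i = (-8.3 − 4.1 + 2.8 − 19.2 + 5.0 + 4.9 + 4.3 + 19.1) / 8 = 0.5625%
Mean R_m = (-3.1 − 1.1 − 1.0 − 7.7 + 4.1 + 4.9 + 1.3 + 11.0) / 8 = 1.0500%
Σ(R_i − R̄_i)(R_m − R̄_m) = 430.7550  ⇒  Cov = 430.7550 / 8 = 53.8444
Σ(R_m − R̄_m)² = 225.8000  ⇒  Var(R_m) = 225.8000 / 8 = 28.2250
β = Cov / Var(R_m) = 53.8444 / 28.2250 = 1.9077
MRP = 11.4% − 5.2% = 6.20%
E(R) = R_f + β × MRP = 5.2% + 1.9077 × 6.2% = 17.03%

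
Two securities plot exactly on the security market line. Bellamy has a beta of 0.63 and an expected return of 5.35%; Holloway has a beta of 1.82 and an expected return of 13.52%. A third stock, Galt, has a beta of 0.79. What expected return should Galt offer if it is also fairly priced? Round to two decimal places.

6.45%

MRP (SML slope) = (13.52% − 5.35%) / (1.82 − 0.63) = 8.17% / 1.19 = 6.8655%
R_f (intercept) = 5.35% − 0.63 × 6.8655% = 1.0247%
E(R_Galt) = R_f + β × MRP = 1.0247% + 0.79 × 6.8655% = 6.45%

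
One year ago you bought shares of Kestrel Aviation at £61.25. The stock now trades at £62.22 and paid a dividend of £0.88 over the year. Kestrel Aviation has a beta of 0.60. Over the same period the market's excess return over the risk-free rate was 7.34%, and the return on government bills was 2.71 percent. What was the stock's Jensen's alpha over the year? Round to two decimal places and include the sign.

-4.09%

Realised HPR = (P1 + D1 − P0) / P0 = (62.22 + 0.88 − 61.25) / 61.25 = 1.85 / 61.25 = 3.0204%
CAPM required = R_f + β·MRP = 2.71% + 0.60 × 7.34% = 7.1140%
α = realised − required = 3.0204% − 7.1140% = -4.09%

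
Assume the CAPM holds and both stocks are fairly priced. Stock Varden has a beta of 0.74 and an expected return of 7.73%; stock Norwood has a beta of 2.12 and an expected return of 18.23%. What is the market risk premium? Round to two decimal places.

7.61%

Both satisfy E(R) = R_f + β·MRP, so the slope of the SML is
MRP = (18.23% − 7.73%) / (2.12 − 0.74) = 10.50% / 1.38 = 7.6087%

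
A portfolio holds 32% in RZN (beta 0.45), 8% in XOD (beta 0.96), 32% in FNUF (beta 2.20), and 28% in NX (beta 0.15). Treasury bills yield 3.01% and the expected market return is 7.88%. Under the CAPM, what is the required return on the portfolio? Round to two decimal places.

7.72%

β_P = Σ w_i β_i = 0.32×0.45 + 0.08×0.96 + 0.32×2.20 + 0.28×0.15 = 0.9668
MRP = 7.88% − 3.01% = 4.87%
E(R_P) = R_f + β_P × MRP = 3.01% + 0.9668 × 4.87% = 7.72%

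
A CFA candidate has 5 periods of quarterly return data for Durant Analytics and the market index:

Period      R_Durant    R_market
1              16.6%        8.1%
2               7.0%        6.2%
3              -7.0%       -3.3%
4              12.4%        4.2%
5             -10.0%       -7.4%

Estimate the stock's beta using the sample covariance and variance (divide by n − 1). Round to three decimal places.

1.698

Mean R_i = (16.6 + 7.0 − 7.0 + 12.4 − 10.0) / 5 = 3.8000%
Mean R_m = (8.1 + 6.2 − 3.3 + 4.2 − 7.4) / 5 = 1.5600%
Σ(R_i − R̄_i)(R_m − R̄_m) = 297.4000  ⇒  Cov = 297.4000 / 4 = 74.3500
Σ(R_m − R̄_m)² = 175.1720  ⇒  Var(R_m) = 175.1720 / 4 = 43.7930
β = Cov / Var(R_m) = 74.3500 / 43.7930 = 1.6978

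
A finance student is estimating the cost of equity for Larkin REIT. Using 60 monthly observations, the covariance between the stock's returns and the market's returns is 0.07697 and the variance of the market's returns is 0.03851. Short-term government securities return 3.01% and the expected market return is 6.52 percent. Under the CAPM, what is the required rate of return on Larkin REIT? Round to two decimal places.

β = Cov(R_i, R_m) / Var(R_m) = 0.07697 / 0.03851 = 1.9987
MRP = 6.52% − 3.01% = 3.51%
E(R) = R_f + β × MRP = 3.01% + 1.9987 × 3.51% = 10.03%

10.03%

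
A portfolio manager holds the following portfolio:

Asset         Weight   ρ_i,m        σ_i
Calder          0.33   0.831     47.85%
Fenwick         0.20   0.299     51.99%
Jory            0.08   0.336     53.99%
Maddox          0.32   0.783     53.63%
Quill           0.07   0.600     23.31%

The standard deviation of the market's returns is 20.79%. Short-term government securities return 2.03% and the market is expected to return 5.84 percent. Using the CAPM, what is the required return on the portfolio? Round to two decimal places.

β_Calder = 0.831 × 47.85% / 20.79% = 1.9126
β_Fenwick = 0.299 × 51.99% / 20.79% = 0.7477
β_Jory = 0.336 × 53.99% / 20.79% = 0.8726
β_Maddox = 0.783 × 53.63% / 20.79% = 2.0198
β_Quill = 0.600 × 23.31% / 20.79% = 0.6727
β_P = Σ w_i β_i = 0.33×1.9126 + 0.20×0.7477 + 0.08×0.8726 + 0.32×2.0198 + 0.07×0.6727 = 1.5439
MRP = 5.84% − 2.03% = 3.81%
E(R_P) = R_f + β_P × MRP = 2.03% + 1.5439 × 3.81% = 7.91%

7.91%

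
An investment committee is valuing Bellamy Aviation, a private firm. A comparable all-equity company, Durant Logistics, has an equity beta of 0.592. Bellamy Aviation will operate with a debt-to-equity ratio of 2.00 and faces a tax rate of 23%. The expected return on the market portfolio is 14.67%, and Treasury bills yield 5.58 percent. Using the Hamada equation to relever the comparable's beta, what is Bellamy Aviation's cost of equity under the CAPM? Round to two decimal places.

β_L = β_U × [1 + (1 − t)(D/E)] = 0.592 × [1 + (1 − 0.23) × 2.00]
    = 0.592 × [1 + 0.77 × 2.00] = 0.592 × 2.5400 = 1.5037
MRP = 14.67% − 5.58% = 9.09%
E(R) = R_f + β_L × MRP = 5.58% + 1.5037 × 9.09% = 19.25%

19.25%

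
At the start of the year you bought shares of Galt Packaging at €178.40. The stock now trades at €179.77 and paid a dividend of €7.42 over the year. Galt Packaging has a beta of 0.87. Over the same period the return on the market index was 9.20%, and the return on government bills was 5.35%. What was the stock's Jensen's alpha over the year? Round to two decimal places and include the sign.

-3.77%

Realised HPR = (P1 + D1 − P0) / P0 = (179.77 + 7.42 − 178.40) / 178.40 = 8.79 / 178.40 = 4.9271%
MRP = 9.20% − 5.35% = 3.85%
CAPM required = R_f + β·MRP = 5.35% + 0.87 × 3.85% = 8.6995%
α = realised − required = 4.9271% − 8.6995% = -3.77%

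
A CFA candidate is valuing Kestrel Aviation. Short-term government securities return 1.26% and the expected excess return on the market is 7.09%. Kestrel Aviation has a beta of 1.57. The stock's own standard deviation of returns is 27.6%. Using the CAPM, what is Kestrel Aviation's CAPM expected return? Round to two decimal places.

E(R) = R_f + β × MRP = 1.26% + 1.57 × 7.09% = 12.39%

12.39%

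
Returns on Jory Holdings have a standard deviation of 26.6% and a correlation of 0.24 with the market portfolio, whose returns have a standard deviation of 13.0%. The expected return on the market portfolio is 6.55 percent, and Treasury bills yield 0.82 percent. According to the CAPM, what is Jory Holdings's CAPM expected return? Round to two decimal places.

3.63%

β = ρ × σ_i / σ_m = 0.24 × 26.6% / 13.0% = 0.4911
MRP = 6.55% − 0.82% = 5.73%
E(R) = 0.82% + 0.4911 × 5.73% = 3.63%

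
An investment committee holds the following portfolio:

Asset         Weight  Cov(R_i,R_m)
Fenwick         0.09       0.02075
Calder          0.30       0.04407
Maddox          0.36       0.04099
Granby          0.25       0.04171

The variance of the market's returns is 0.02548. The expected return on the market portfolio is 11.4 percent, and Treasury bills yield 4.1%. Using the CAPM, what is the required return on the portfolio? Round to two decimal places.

β_Fenwick = 0.02075 / 0.02548 = 0.8144
β_Calder = 0.04407 / 0.02548 = 1.7296
β_Maddox = 0.04099 / 0.02548 = 1.6087
β_Granby = 0.04171 / 0.02548 = 1.6370
β_P = Σ w_i β_i = 0.09×0.8144 + 0.30×1.7296 + 0.36×1.6087 + 0.25×1.6370 = 1.5806
MRP = 11.4% − 4.1% = 7.30%
E(R_P) = R_f + β_P × MRP = 4.1% + 1.5806 × 7.3% = 15.64%

15.64%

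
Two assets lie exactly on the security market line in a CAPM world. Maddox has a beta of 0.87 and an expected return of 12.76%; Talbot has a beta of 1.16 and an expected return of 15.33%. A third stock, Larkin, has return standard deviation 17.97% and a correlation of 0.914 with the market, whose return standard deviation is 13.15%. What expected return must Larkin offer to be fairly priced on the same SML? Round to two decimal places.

MRP = (15.33% − 12.76%) / (1.16 − 0.87) = 8.8621%
R_f = 12.76% − 0.87 × 8.8621% = 5.0500%
β_Larkin = ρ·σ_i/σ_m = 0.914 × 17.97 / 13.15 = 1.2490
E(R_Larkin) = R_f + β × MRP = 5.0500% + 1.2490 × 8.8621% = 16.12%

16.12%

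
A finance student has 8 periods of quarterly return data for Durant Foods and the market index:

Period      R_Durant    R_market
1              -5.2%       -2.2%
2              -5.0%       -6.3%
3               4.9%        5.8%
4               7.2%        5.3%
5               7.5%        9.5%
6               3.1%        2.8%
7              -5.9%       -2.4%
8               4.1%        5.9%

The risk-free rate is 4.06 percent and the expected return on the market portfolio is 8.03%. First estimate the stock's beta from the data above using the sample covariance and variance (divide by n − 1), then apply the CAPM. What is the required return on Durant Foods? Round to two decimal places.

8.04%

Mean R_i = (-5.2 − 5.0 + 4.9 + 7.2 + 7.5 + 3.1 − 5.9 + 4.1) / 8 = 1.3375%
Mean R_m = (-2.2 − 6.3 + 5.8 + 5.3 + 9.5 + 2.8 − 2.4 + 5.9) / 8 = 2.3000%
Σ(R_i − R̄_i)(R_m − R̄_m) = 203.1900  ⇒  Cov = 203.1900 / 7 = 29.0271
Σ(R_m − R̄_m)² = 202.6000  ⇒  Var(R_m) = 202.6000 / 7 = 28.9429
β = Cov / Var(R_m) = 29.0271 / 28.9429 = 1.0029
MRP = 8.03% − 4.06% = 3.97%
E(R) = R_f + β × MRP = 4.06% + 1.0029 × 3.97% = 8.04%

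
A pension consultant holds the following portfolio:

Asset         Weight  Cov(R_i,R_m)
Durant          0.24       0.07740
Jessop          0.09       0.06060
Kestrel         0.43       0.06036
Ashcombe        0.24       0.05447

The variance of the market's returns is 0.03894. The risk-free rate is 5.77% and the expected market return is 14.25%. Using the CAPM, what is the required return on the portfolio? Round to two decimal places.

β_Durant = 0.07740 / 0.03894 = 1.9877
β_Jessop = 0.06060 / 0.03894 = 1.5562
β_Kestrel = 0.06036 / 0.03894 = 1.5501
β_Ashcombe = 0.05447 / 0.03894 = 1.3988
β_P = Σ w_i β_i = 0.24×1.9877 + 0.09×1.5562 + 0.43×1.5501 + 0.24×1.3988 = 1.6194
MRP = 14.25% − 5.77% = 8.48%
E(R_P) = R_f + β_P × MRP = 5.77% + 1.6194 × 8.48% = 19.50%

19.50%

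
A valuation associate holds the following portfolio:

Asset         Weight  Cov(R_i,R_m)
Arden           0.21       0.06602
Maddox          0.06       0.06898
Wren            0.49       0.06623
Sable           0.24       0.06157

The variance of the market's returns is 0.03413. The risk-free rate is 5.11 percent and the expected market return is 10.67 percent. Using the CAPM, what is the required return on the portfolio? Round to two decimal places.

β_Arden = 0.06602 / 0.03413 = 1.9344
β_Maddox = 0.06898 / 0.03413 = 2.0211
β_Wren = 0.06623 / 0.03413 = 1.9405
β_Sable = 0.06157 / 0.03413 = 1.8040
β_P = Σ w_i β_i = 0.21×1.9344 + 0.06×2.0211 + 0.49×1.9405 + 0.24×1.8040 = 1.9113
MRP = 10.67% − 5.11% = 5.56%
E(R_P) = R_f + β_P × MRP = 5.11% + 1.9113 × 5.56% = 15.74%

15.74%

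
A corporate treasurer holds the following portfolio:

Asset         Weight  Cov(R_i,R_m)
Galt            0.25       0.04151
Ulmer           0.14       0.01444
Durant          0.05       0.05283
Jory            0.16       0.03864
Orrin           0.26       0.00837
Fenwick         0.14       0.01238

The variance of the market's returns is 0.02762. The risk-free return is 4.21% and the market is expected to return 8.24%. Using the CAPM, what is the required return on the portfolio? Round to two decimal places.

β_Galt = 0.04151 / 0.02762 = 1.5029
β_Ulmer = 0.01444 / 0.02762 = 0.5228
β_Durant = 0.05283 / 0.02762 = 1.9127
β_Jory = 0.03864 / 0.02762 = 1.3990
β_Orrin = 0.00837 / 0.02762 = 0.3030
β_Fenwick = 0.01238 / 0.02762 = 0.4482
β_P = Σ w_i β_i = 0.25×1.5029 + 0.14×0.5228 + 0.05×1.9127 + 0.16×1.3990 + 0.26×0.3030 + 0.14×0.4482 = 0.9099
MRP = 8.24% − 4.21% = 4.03%
E(R_P) = R_f + β_P × MRP = 4.21% + 0.9099 × 4.03% = 7.88%

7.88%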